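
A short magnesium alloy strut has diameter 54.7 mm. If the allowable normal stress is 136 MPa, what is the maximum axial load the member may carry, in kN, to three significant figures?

320 kN

A = 2350 mm².
P_max = σ_allow · A = 136 · 2350 = 319600 N = 319.6 kN.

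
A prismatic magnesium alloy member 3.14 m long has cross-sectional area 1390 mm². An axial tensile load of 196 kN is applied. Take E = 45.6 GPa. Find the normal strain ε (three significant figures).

σ = N/A = 141 MPa; ε = σ/E = 141/45600 = 3.092e-03.

0.00309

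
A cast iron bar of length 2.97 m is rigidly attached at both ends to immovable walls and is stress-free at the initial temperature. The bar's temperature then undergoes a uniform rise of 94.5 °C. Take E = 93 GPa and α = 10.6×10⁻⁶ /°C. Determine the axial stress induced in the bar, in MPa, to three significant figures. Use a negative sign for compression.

Free thermal expansion αLΔT = 10.6e-6 · 2970 · 94.5 = 2.975 mm.
The walls impose strain ε = −(2.975)/2970 = -1.0017e-03; σ = Eε = 93000 · -1.0017e-03 = -93.16 MPa.

-93.2 MPa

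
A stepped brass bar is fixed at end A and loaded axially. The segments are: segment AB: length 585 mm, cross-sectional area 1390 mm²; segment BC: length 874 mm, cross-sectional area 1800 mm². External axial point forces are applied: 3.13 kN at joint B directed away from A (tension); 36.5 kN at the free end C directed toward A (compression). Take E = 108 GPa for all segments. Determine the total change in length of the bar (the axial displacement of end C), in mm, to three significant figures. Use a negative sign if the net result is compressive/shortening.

Internal axial forces (sectioning from the free end, tension +): N_BC = -36.5 kN, N_AB = -33.37 kN.
δ_AB = -33370·585/(1390·108000) = -0.13 mm
δ_BC = -36500·874/(1800·108000) = -0.1641 mm
δ = Σδ_i = -0.2941 mm.

-0.294 mm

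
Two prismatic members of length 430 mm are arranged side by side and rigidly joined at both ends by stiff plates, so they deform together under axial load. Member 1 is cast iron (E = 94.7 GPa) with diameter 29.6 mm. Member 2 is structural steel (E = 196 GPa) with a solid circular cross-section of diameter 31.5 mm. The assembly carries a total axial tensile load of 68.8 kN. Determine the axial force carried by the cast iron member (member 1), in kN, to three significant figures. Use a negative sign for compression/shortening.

20.6 kN

A_1 = 688.1 mm².
A_2 = 779.3 mm².
Equal strain + equilibrium ⇒ each member carries load in proportion to AE: A₁E₁ = 65170000 N, A₂E₂ = 152700000 N, ΣAE = 217900000 N.
F₁ = P·A₁E₁/ΣAE = 68800·65170000/217900000 = 20570 N.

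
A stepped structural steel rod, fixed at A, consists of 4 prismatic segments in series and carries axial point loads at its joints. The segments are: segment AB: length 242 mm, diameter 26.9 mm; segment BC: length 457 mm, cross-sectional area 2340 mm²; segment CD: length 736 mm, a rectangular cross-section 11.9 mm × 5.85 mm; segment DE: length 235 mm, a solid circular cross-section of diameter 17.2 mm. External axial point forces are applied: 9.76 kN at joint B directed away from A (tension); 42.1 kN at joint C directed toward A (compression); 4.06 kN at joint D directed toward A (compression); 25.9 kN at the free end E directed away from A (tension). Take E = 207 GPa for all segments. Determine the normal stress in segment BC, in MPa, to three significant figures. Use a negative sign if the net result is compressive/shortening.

Internal axial forces (sectioning from the free end, tension +): N_DE = 25.9 kN, N_CD = 21.84 kN, N_BC = -20.26 kN, N_AB = -10.5 kN.
σ_BC = N_BC/A_BC = -20260/2340 = -8.658 MPa.

-8.66 MPa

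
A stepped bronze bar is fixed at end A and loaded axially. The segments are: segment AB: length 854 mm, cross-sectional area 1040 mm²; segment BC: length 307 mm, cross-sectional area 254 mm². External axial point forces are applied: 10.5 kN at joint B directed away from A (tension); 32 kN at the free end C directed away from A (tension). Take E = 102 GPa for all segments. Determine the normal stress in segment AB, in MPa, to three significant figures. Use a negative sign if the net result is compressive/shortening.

Internal axial forces (sectioning from the free end, tension +): N_BC = 32 kN, N_AB = 42.5 kN.
σ_AB = N_AB/A_AB = 42500/1040 = 40.87 MPa.

40.9 MPa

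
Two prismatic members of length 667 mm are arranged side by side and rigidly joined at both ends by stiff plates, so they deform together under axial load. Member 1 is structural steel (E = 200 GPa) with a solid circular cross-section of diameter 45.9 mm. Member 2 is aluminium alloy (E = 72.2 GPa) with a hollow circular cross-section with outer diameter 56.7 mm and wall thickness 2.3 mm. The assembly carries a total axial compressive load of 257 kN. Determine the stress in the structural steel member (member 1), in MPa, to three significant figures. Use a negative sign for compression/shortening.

A_1 = 1655 mm².
A_2 = 393.1 mm².
Equal strain + equilibrium ⇒ each member carries load in proportion to AE: A₁E₁ = 330900000 N, A₂E₂ = 28380000 N, ΣAE = 359300000 N.
σ₁ = P·E₁/ΣAE = -257000·200000/359300000 = -143 MPa.

-143 MPa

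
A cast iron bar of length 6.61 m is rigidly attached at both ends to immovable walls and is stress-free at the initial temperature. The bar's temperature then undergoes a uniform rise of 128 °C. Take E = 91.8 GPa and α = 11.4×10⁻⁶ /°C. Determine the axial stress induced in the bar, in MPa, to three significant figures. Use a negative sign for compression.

Free thermal expansion αLΔT = 11.4e-6 · 6610 · 128 = 9.645 mm.
The walls impose strain ε = −(9.645)/6610 = -1.4592e-03; σ = Eε = 91800 · -1.4592e-03 = -134 MPa.

-134 MPa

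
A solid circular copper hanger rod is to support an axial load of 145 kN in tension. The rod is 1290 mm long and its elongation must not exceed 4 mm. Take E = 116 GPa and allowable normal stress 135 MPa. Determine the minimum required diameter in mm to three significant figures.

37.0 mm

Required area A ≥ P/σ_allow = 145000/135 = 1074 mm².
For a solid circular section, d ≥ √(4A/π) = 36.98 mm.
Elongation limit: A ≥ PL/(Eδ_allow) = 145000·1290/(116000·4) = 403.1 mm² ⇒ d ≥ 22.66 mm.
The stress limit governs.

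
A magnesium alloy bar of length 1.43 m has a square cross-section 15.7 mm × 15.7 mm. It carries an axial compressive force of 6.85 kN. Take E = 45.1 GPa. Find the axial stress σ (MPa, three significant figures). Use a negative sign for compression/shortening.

A = 246.5 mm².
σ = N/A = -6850/246.5 = -27.79 MPa.

-27.8 MPa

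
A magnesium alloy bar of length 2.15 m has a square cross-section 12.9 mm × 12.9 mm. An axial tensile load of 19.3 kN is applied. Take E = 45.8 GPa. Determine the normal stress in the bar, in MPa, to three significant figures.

116 MPa

A = 166.4 mm².
σ = N/A = 19300/166.4 = 116 MPa.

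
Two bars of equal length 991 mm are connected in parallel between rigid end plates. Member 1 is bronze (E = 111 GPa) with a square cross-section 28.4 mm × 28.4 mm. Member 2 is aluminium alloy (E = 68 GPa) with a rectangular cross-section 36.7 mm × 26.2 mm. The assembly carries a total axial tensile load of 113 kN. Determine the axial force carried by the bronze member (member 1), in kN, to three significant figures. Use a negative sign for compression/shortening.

65.3 kN

A_1 = 806.6 mm².
A_2 = 961.5 mm².
Equal strain + equilibrium ⇒ each member carries load in proportion to AE: A₁E₁ = 89530000 N, A₂E₂ = 65380000 N, ΣAE = 154900000 N.
F₁ = P·A₁E₁/ΣAE = 113000·89530000/154900000 = 65310 N.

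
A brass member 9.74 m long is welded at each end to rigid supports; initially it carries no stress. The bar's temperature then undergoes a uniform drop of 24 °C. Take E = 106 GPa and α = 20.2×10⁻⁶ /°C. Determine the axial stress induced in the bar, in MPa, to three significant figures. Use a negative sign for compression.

Free thermal expansion αLΔT = 20.2e-6 · 9740 · -24 = -4.722 mm.
The walls impose strain ε = −(-4.722)/9740 = 4.8480e-04; σ = Eε = 106000 · 4.8480e-04 = 51.39 MPa.

51.4 MPa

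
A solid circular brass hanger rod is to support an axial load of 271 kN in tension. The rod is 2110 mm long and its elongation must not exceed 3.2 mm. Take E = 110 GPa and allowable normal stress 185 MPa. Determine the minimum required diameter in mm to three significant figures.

45.5 mm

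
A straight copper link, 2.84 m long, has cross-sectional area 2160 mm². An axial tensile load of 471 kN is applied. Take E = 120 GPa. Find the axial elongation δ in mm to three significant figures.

5.16 mm

δ_mech = NL/(AE) = 471000·2840/(2160·120000) = 5.161 mm.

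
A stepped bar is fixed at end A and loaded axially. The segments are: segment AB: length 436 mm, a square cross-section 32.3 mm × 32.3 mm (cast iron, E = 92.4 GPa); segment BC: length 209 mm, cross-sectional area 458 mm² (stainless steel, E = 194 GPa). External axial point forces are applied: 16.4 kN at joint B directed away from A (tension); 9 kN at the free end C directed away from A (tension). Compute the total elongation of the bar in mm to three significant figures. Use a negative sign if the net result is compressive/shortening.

Internal axial forces (sectioning from the free end, tension +): N_BC = 9 kN, N_AB = 25.4 kN.
A_AB = 1043 mm².
δ_AB = 25400·436/(1043·92400) = 0.1149 mm
δ_BC = 9000·209/(458·194000) = 0.02117 mm
δ = Σδ_i = 0.136 mm.

0.136 mm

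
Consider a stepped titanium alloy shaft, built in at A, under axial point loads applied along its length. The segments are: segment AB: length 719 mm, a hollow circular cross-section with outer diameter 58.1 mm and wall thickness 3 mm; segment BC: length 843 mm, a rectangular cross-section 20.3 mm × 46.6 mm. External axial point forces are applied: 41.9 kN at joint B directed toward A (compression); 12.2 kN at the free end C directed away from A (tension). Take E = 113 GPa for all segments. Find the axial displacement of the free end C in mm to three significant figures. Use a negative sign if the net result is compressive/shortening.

-0.268 mm

Internal axial forces (sectioning from the free end, tension +): N_BC = 12.2 kN, N_AB = -29.7 kN.
A_AB = 519.3 mm².
A_BC = 946 mm².
δ_AB = -29700·719/(519.3·113000) = -0.3639 mm
δ_BC = 12200·843/(946·113000) = 0.09621 mm
δ = Σδ_i = -0.2677 mm.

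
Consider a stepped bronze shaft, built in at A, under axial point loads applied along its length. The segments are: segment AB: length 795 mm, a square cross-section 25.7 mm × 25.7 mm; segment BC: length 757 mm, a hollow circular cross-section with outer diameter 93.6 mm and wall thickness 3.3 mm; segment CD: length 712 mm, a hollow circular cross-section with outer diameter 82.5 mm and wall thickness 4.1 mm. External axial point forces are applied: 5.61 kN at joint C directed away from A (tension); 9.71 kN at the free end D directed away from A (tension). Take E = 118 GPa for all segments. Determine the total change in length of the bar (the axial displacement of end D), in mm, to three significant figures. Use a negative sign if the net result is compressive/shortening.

0.319 mm

Internal axial forces (sectioning from the free end, tension +): N_CD = 9.71 kN, N_BC = 15.32 kN, N_AB = 15.32 kN.
A_AB = 660.5 mm².
A_BC = 936.2 mm².
A_CD = 1010 mm².
δ_AB = 15320·795/(660.5·118000) = 0.1563 mm
δ_BC = 15320·757/(936.2·118000) = 0.105 mm
δ_CD = 9710·712/(1010·118000) = 0.05802 mm
δ = Σδ_i = 0.3193 mm.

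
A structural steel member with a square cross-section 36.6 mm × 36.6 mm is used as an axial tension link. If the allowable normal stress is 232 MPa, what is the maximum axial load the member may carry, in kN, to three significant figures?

311 kN

A = 1340 mm².
P_max = σ_allow · A = 232 · 1340 = 310800 N = 310.8 kN.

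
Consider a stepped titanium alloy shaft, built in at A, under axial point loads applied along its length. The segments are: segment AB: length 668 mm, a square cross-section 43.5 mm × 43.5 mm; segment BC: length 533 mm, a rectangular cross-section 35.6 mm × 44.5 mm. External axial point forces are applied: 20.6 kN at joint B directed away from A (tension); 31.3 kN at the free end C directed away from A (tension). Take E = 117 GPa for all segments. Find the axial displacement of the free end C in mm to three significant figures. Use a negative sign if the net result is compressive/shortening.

0.247 mm

Internal axial forces (sectioning from the free end, tension +): N_BC = 31.3 kN, N_AB = 51.9 kN.
A_AB = 1892 mm².
A_BC = 1584 mm².
δ_AB = 51900·668/(1892·117000) = 0.1566 mm
δ_BC = 31300·533/(1584·117000) = 0.09001 mm
δ = Σδ_i = 0.2466 mm.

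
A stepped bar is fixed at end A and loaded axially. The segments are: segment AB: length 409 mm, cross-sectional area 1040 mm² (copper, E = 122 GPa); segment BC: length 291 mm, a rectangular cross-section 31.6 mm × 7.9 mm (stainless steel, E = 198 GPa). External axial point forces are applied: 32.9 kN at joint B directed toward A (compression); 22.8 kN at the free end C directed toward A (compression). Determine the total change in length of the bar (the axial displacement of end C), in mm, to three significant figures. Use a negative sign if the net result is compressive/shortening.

Internal axial forces (sectioning from the free end, tension +): N_BC = -22.8 kN, N_AB = -55.7 kN.
A_BC = 249.6 mm².
δ_AB = -55700·409/(1040·122000) = -0.1795 mm
δ_BC = -22800·291/(249.6·198000) = -0.1342 mm
δ = Σδ_i = -0.3138 mm.

-0.314 mm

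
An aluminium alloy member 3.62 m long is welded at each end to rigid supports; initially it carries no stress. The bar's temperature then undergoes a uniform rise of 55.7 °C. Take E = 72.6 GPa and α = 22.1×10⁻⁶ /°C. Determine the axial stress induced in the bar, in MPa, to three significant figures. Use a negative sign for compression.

Free thermal expansion αLΔT = 22.1e-6 · 3620 · 55.7 = 4.456 mm.
The walls impose strain ε = −(4.456)/3620 = -1.2310e-03; σ = Eε = 72600 · -1.2310e-03 = -89.37 MPa.

-89.4 MPa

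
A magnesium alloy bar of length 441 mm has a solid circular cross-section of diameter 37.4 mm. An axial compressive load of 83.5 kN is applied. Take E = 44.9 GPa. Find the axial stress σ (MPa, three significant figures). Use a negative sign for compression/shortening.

A = 1099 mm².
σ = N/A = -83500/1099 = -76.01 MPa.

-76.0 MPa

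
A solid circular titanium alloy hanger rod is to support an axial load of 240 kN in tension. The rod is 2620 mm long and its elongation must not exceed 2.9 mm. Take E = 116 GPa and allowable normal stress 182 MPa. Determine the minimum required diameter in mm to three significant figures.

48.8 mm

Required area A ≥ P/σ_allow = 240000/182 = 1319 mm².
For a solid circular section, d ≥ √(4A/π) = 40.98 mm.
Elongation limit: A ≥ PL/(Eδ_allow) = 240000·2620/(116000·2.9) = 1869 mm² ⇒ d ≥ 48.78 mm.
The elongation limit governs.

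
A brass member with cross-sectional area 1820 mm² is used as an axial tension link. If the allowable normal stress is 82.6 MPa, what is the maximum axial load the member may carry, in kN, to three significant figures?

P_max = σ_allow · A = 82.6 · 1820 = 150300 N = 150.3 kN.

150 kN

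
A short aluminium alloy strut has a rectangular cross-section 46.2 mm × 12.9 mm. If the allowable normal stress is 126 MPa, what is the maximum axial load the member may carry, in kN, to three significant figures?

75.1 kN

A = 596 mm².
P_max = σ_allow · A = 126 · 596 = 75090 N = 75.09 kN.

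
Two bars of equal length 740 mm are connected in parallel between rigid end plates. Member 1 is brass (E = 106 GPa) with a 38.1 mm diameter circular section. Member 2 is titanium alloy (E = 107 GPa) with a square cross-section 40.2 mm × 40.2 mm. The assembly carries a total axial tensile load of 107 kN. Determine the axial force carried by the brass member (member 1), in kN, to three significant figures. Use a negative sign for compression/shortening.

A_1 = 1140 mm².
A_2 = 1616 mm².
Equal strain + equilibrium ⇒ each member carries load in proportion to AE: A₁E₁ = 120800000 N, A₂E₂ = 172900000 N, ΣAE = 293800000 N.
F₁ = P·A₁E₁/ΣAE = 107000·120800000/293800000 = 44020 N.

44.0 kN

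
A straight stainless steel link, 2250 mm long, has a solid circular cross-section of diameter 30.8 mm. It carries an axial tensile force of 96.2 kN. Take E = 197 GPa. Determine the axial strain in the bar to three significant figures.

6.55e-04

A = 745.1 mm².
σ = N/A = 129.1 MPa; ε = σ/E = 129.1/197000 = 6.554e-04.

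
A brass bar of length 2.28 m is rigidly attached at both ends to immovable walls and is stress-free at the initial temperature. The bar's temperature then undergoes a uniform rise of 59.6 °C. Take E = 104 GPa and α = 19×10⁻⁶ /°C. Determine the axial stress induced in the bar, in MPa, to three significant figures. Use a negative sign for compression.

-118 MPa

Free thermal expansion αLΔT = 19e-6 · 2280 · 59.6 = 2.582 mm.
The walls impose strain ε = −(2.582)/2280 = -1.1324e-03; σ = Eε = 104000 · -1.1324e-03 = -117.8 MPa.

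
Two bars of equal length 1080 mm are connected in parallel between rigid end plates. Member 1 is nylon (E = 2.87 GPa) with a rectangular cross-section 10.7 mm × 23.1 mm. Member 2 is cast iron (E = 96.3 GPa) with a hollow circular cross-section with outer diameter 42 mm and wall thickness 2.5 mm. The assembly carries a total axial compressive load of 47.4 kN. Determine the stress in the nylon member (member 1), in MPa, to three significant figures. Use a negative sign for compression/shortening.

-4.45 MPa

A_1 = 247.2 mm².
A_2 = 310.2 mm².
Equal strain + equilibrium ⇒ each member carries load in proportion to AE: A₁E₁ = 709400 N, A₂E₂ = 29880000 N, ΣAE = 30580000 N.
σ₁ = P·E₁/ΣAE = -47400·2870/30580000 = -4.448 MPa.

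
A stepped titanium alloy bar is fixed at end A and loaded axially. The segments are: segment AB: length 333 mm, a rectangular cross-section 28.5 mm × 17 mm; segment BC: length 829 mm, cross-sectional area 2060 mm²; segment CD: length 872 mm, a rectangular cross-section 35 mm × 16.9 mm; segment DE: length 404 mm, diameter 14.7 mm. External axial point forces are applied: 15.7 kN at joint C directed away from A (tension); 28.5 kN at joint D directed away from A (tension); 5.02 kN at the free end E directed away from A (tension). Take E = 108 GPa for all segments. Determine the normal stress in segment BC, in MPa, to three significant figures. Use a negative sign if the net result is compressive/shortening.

Internal axial forces (sectioning from the free end, tension +): N_DE = 5.02 kN, N_CD = 33.52 kN, N_BC = 49.22 kN, N_AB = 49.22 kN.
σ_BC = N_BC/A_BC = 49220/2060 = 23.89 MPa.

23.9 MPa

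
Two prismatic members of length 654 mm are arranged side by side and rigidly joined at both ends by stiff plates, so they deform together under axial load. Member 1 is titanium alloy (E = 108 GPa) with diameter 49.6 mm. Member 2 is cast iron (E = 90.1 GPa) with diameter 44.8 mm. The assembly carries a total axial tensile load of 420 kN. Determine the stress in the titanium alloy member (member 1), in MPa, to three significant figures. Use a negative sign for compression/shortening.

129 MPa

A_1 = 1932 mm².
A_2 = 1576 mm².
Equal strain + equilibrium ⇒ each member carries load in proportion to AE: A₁E₁ = 208700000 N, A₂E₂ = 142000000 N, ΣAE = 350700000 N.
σ₁ = P·E₁/ΣAE = 420000·108000/350700000 = 129.3 MPa.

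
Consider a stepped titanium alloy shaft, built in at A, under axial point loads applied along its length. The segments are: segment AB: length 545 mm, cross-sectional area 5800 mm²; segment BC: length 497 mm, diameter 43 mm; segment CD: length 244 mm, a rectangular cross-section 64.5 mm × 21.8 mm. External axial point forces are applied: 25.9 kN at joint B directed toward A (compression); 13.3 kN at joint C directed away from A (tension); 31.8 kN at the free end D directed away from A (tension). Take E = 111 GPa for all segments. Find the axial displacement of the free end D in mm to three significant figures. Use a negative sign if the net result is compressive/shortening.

Internal axial forces (sectioning from the free end, tension +): N_CD = 31.8 kN, N_BC = 45.1 kN, N_AB = 19.2 kN.
A_BC = 1452 mm².
A_CD = 1406 mm².
δ_AB = 19200·545/(5800·111000) = 0.01625 mm
δ_BC = 45100·497/(1452·111000) = 0.1391 mm
δ_CD = 31800·244/(1406·111000) = 0.04971 mm
δ = Σδ_i = 0.205 mm.

0.205 mm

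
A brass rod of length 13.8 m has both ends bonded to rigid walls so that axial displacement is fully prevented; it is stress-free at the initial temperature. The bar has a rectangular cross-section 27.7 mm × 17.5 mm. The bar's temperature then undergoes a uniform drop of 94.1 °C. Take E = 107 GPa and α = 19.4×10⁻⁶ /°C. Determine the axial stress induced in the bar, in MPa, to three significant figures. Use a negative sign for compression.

195 MPa

Free thermal expansion αLΔT = 19.4e-6 · 13800 · -94.1 = -25.19 mm.
The walls impose strain ε = −(-25.19)/13800 = 1.8255e-03; σ = Eε = 107000 · 1.8255e-03 = 195.3 MPa.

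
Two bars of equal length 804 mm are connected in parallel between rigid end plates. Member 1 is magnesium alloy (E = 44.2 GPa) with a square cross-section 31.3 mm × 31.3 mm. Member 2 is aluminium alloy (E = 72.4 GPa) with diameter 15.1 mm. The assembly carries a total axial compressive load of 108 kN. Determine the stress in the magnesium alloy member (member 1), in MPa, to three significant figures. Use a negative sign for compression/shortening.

-84.8 MPa

A_1 = 979.7 mm².
A_2 = 179.1 mm².
Equal strain + equilibrium ⇒ each member carries load in proportion to AE: A₁E₁ = 43300000 N, A₂E₂ = 12970000 N, ΣAE = 56270000 N.
σ₁ = P·E₁/ΣAE = -108000·44200/56270000 = -84.84 MPa.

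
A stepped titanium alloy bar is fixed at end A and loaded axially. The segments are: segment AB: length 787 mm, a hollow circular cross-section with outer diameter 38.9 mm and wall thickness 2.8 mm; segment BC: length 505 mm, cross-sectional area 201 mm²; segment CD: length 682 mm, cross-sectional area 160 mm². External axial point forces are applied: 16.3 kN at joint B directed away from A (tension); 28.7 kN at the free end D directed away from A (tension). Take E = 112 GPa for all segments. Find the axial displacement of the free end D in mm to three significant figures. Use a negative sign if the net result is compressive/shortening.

Internal axial forces (sectioning from the free end, tension +): N_CD = 28.7 kN, N_BC = 28.7 kN, N_AB = 45 kN.
A_AB = 317.6 mm².
δ_AB = 45000·787/(317.6·112000) = 0.9958 mm
δ_BC = 28700·505/(201·112000) = 0.6438 mm
δ_CD = 28700·682/(160·112000) = 1.092 mm
δ = Σδ_i = 2.732 mm.

2.73 mm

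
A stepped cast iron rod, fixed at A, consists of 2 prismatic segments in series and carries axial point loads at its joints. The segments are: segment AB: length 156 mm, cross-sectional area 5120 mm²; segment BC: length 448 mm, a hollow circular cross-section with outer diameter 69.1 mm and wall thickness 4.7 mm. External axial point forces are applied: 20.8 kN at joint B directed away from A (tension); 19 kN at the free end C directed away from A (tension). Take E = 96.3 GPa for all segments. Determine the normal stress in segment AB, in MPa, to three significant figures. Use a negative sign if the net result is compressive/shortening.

Internal axial forces (sectioning from the free end, tension +): N_BC = 19 kN, N_AB = 39.8 kN.
σ_AB = N_AB/A_AB = 39800/5120 = 7.773 MPa.

7.77 MPa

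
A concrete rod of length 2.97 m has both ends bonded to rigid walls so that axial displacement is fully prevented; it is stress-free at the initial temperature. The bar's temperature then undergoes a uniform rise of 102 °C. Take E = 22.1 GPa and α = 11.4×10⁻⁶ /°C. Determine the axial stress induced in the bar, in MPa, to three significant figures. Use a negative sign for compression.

Free thermal expansion αLΔT = 11.4e-6 · 2970 · 102 = 3.454 mm.
The walls impose strain ε = −(3.454)/2970 = -1.1628e-03; σ = Eε = 22100 · -1.1628e-03 = -25.7 MPa.

-25.7 MPa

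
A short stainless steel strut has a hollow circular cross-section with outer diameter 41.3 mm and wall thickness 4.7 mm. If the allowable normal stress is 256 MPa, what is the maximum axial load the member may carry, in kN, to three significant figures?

A = 540.4 mm².
P_max = σ_allow · A = 256 · 540.4 = 138300 N = 138.3 kN.

138 kN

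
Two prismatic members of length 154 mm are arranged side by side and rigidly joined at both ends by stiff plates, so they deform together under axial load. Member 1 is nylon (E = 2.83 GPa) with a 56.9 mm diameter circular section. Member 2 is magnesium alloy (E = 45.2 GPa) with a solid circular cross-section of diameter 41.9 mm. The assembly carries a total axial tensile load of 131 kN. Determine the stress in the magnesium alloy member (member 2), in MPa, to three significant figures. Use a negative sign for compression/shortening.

85.2 MPa

A_1 = 2543 mm².
A_2 = 1379 mm².
Equal strain + equilibrium ⇒ each member carries load in proportion to AE: A₁E₁ = 7196000 N, A₂E₂ = 62320000 N, ΣAE = 69520000 N.
σ₂ = P·E₂/ΣAE = 131000·45200/69520000 = 85.17 MPa.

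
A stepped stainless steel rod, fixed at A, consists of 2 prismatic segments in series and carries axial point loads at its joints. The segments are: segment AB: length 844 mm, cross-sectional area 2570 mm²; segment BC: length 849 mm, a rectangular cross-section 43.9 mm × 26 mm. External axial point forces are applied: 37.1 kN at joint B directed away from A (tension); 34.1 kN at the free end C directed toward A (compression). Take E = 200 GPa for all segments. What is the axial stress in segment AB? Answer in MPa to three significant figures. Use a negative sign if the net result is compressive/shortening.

Internal axial forces (sectioning from the free end, tension +): N_BC = -34.1 kN, N_AB = 3 kN.
σ_AB = N_AB/A_AB = 3000/2570 = 1.167 MPa.

1.17 MPa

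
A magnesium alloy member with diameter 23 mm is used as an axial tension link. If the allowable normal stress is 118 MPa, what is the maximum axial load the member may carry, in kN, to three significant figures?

49.0 kN

A = 415.5 mm².
P_max = σ_allow · A = 118 · 415.5 = 49030 N = 49.03 kN.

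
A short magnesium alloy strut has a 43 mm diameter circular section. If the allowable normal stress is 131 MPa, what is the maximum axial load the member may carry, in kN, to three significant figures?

A = 1452 mm².
P_max = σ_allow · A = 131 · 1452 = 190200 N = 190.2 kN.

190 kN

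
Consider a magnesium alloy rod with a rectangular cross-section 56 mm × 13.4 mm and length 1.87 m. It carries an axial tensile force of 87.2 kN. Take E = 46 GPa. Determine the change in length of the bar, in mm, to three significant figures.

A = 750.4 mm².
δ_mech = NL/(AE) = 87200·1870/(750.4·46000) = 4.724 mm.

4.72 mm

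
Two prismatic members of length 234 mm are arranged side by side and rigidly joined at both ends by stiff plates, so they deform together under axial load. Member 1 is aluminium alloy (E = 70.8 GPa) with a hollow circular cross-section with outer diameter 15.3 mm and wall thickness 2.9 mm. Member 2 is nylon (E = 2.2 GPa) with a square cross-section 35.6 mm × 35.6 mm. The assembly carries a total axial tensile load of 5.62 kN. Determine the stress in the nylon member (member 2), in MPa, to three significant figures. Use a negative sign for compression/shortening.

A_1 = 113 mm².
A_2 = 1267 mm².
Equal strain + equilibrium ⇒ each member carries load in proportion to AE: A₁E₁ = 7998000 N, A₂E₂ = 2788000 N, ΣAE = 10790000 N.
σ₂ = P·E₂/ΣAE = 5620·2200/10790000 = 1.146 MPa.

1.15 MPa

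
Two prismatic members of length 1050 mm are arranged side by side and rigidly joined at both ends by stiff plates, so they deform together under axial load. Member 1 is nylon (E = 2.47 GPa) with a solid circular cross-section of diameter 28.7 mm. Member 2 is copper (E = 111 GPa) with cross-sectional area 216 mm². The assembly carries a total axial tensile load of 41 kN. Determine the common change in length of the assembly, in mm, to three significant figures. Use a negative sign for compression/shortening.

A_1 = 646.9 mm².
Equal strain + equilibrium ⇒ each member carries load in proportion to AE: A₁E₁ = 1598000 N, A₂E₂ = 23980000 N, ΣAE = 25570000 N.
δ = PL/ΣAE = 41000·1050/25570000 = 1.683 mm.

1.68 mm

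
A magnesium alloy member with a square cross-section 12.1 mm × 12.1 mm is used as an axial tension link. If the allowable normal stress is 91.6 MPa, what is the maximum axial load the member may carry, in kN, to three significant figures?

A = 146.4 mm².
P_max = σ_allow · A = 91.6 · 146.4 = 13410 N = 13.41 kN.

13.4 kN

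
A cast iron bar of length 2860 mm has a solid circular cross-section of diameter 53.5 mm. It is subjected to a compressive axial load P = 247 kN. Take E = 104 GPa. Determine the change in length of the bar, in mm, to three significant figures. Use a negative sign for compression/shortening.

A = 2248 mm².
δ_mech = NL/(AE) = -247000·2860/(2248·104000) = -3.022 mm.

-3.02 mm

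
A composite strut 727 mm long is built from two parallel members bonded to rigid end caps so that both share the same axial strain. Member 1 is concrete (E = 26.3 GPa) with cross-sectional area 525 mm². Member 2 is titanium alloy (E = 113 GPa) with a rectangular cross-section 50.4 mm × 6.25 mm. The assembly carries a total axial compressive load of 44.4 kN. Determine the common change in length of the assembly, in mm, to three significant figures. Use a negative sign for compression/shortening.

A_2 = 315 mm².
Equal strain + equilibrium ⇒ each member carries load in proportion to AE: A₁E₁ = 13810000 N, A₂E₂ = 35600000 N, ΣAE = 49400000 N.
δ = PL/ΣAE = -44400·727/49400000 = -0.6534 mm.

-0.653 mm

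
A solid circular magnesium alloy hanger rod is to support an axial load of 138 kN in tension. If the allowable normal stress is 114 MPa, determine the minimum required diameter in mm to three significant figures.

39.3 mm

Required area A ≥ P/σ_allow = 138000/114 = 1211 mm².
For a solid circular section, d ≥ √(4A/π) = 39.26 mm.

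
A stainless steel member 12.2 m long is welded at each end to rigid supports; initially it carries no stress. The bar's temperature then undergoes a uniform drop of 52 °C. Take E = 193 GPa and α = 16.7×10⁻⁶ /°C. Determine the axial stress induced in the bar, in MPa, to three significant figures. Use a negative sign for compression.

168 MPa

Free thermal expansion αLΔT = 16.7e-6 · 12200 · -52 = -10.59 mm.
The walls impose strain ε = −(-10.59)/12200 = 8.6840e-04; σ = Eε = 193000 · 8.6840e-04 = 167.6 MPa.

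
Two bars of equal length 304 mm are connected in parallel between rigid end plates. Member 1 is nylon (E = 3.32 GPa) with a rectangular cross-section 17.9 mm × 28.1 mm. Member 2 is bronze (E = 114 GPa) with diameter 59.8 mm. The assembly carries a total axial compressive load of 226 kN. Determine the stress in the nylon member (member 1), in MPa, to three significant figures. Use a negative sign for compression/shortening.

A_1 = 503 mm².
A_2 = 2809 mm².
Equal strain + equilibrium ⇒ each member carries load in proportion to AE: A₁E₁ = 1670000 N, A₂E₂ = 320200000 N, ΣAE = 321900000 N.
σ₁ = P·E₁/ΣAE = -226000·3320/321900000 = -2.331 MPa.

-2.33 MPa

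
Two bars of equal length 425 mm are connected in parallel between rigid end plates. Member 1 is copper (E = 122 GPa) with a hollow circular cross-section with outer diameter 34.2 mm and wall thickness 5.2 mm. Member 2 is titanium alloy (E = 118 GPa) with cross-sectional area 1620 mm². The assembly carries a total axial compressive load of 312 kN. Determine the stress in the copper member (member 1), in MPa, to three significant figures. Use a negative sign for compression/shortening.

-153 MPa

A_1 = 473.8 mm².
Equal strain + equilibrium ⇒ each member carries load in proportion to AE: A₁E₁ = 57800000 N, A₂E₂ = 191200000 N, ΣAE = 249000000 N.
σ₁ = P·E₁/ΣAE = -312000·122000/249000000 = -152.9 MPa.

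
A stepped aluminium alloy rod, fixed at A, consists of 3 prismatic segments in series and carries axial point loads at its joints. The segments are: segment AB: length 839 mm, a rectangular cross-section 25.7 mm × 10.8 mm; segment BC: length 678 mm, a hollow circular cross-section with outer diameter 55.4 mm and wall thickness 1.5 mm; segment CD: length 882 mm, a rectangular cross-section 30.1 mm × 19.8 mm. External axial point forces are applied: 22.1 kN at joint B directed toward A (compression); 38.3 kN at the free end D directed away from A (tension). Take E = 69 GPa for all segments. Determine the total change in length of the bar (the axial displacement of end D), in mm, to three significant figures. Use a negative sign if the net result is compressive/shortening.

Internal axial forces (sectioning from the free end, tension +): N_CD = 38.3 kN, N_BC = 38.3 kN, N_AB = 16.2 kN.
A_AB = 277.6 mm².
A_BC = 254 mm².
A_CD = 596 mm².
δ_AB = 16200·839/(277.6·69000) = 0.7097 mm
δ_BC = 38300·678/(254·69000) = 1.482 mm
δ_CD = 38300·882/(596·69000) = 0.8215 mm
δ = Σδ_i = 3.013 mm.

3.01 mm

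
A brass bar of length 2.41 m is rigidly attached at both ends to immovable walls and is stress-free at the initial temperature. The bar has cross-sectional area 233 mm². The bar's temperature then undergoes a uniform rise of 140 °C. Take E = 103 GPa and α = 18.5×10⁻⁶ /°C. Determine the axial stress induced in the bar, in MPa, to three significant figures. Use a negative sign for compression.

-267 MPa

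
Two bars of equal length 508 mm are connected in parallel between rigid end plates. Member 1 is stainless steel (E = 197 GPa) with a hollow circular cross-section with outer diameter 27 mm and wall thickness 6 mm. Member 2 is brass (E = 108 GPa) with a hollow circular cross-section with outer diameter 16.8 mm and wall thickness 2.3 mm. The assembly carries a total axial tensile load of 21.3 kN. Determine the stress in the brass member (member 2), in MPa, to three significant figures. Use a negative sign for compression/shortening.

A_1 = 395.8 mm².
A_2 = 104.8 mm².
Equal strain + equilibrium ⇒ each member carries load in proportion to AE: A₁E₁ = 77980000 N, A₂E₂ = 11320000 N, ΣAE = 89300000 N.
σ₂ = P·E₂/ΣAE = 21300·108000/89300000 = 25.76 MPa.

25.8 MPa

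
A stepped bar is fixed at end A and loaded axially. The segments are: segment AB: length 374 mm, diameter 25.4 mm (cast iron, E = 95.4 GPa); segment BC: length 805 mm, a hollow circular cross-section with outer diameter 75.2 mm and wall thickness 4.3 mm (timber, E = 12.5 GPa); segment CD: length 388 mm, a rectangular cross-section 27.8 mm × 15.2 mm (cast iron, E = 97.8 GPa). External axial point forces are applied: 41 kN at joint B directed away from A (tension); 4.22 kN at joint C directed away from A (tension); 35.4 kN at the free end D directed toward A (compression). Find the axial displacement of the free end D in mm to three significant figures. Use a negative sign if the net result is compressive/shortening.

Internal axial forces (sectioning from the free end, tension +): N_CD = -35.4 kN, N_BC = -31.18 kN, N_AB = 9.82 kN.
A_AB = 506.7 mm².
A_BC = 957.8 mm².
A_CD = 422.6 mm².
δ_AB = 9820·374/(506.7·95400) = 0.07598 mm
δ_BC = -31180·805/(957.8·12500) = -2.097 mm
δ_CD = -35400·388/(422.6·97800) = -0.3324 mm
δ = Σδ_i = -2.353 mm.

-2.35 mm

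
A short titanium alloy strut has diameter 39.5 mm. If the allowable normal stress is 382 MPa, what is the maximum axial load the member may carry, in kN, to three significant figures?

468 kN

A = 1225 mm².
P_max = σ_allow · A = 382 · 1225 = 468100 N = 468.1 kN.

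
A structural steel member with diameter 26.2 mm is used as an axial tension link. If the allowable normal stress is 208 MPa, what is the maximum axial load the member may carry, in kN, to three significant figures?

A = 539.1 mm².
P_max = σ_allow · A = 208 · 539.1 = 112100 N = 112.1 kN.

112 kN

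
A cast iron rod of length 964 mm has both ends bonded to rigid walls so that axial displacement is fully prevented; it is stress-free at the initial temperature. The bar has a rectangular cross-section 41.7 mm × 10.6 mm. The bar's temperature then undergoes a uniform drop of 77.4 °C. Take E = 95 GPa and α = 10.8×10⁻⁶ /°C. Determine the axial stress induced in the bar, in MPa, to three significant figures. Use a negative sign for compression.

Free thermal expansion αLΔT = 10.8e-6 · 964 · -77.4 = -0.8058 mm.
The walls impose strain ε = −(-0.8058)/964 = 8.3592e-04; σ = Eε = 95000 · 8.3592e-04 = 79.41 MPa.

79.4 MPa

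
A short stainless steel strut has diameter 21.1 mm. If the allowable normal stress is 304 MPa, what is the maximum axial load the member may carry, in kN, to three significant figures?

A = 349.7 mm².
P_max = σ_allow · A = 304 · 349.7 = 106300 N = 106.3 kN.

106 kN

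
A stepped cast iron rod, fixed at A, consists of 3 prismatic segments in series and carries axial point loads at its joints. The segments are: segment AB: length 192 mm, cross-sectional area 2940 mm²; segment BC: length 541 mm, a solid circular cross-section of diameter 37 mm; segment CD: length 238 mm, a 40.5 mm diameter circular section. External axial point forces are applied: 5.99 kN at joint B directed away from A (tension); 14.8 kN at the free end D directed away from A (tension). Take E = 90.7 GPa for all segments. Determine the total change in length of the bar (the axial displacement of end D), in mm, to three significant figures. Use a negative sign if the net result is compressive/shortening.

Internal axial forces (sectioning from the free end, tension +): N_CD = 14.8 kN, N_BC = 14.8 kN, N_AB = 20.79 kN.
A_BC = 1075 mm².
A_CD = 1288 mm².
δ_AB = 20790·192/(2940·90700) = 0.01497 mm
δ_BC = 14800·541/(1075·90700) = 0.0821 mm
δ_CD = 14800·238/(1288·90700) = 0.03015 mm
δ = Σδ_i = 0.1272 mm.

0.127 mm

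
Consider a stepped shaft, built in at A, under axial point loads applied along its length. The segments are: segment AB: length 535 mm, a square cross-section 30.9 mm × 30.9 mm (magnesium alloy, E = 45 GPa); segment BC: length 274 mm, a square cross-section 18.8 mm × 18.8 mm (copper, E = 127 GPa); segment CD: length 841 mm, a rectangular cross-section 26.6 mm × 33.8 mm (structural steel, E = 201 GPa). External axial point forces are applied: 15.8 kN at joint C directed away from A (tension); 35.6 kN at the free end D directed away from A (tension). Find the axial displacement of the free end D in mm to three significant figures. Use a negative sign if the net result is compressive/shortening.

Internal axial forces (sectioning from the free end, tension +): N_CD = 35.6 kN, N_BC = 51.4 kN, N_AB = 51.4 kN.
A_AB = 954.8 mm².
A_BC = 353.4 mm².
A_CD = 899.1 mm².
δ_AB = 51400·535/(954.8·45000) = 0.64 mm
δ_BC = 51400·274/(353.4·127000) = 0.3138 mm
δ_CD = 35600·841/(899.1·201000) = 0.1657 mm
δ = Σδ_i = 1.119 mm.

1.12 mm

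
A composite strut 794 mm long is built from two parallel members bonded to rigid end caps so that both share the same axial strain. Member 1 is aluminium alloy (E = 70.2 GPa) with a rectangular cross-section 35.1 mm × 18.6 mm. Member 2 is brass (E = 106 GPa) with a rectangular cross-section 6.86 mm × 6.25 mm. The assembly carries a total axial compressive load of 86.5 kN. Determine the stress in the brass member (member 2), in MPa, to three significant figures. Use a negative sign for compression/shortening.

-182 MPa

A_1 = 652.9 mm².
A_2 = 42.88 mm².
Equal strain + equilibrium ⇒ each member carries load in proportion to AE: A₁E₁ = 45830000 N, A₂E₂ = 4545000 N, ΣAE = 50380000 N.
σ₂ = P·E₂/ΣAE = -86500·106000/50380000 = -182 MPa.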